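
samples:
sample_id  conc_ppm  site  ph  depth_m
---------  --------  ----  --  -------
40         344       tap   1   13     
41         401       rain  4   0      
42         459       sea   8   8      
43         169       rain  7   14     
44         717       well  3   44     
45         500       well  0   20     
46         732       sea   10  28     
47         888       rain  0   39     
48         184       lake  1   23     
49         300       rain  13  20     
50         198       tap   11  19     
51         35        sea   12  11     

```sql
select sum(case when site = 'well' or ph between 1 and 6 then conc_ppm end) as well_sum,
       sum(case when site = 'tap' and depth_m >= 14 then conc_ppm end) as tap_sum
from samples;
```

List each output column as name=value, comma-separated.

[well_sum: site = 'well' or ph between 1 and 6]
sample_id=40: ✓ → 344
sample_id=41: ✓ → 401
sample_id=42: ✗
sample_id=43: ✗
sample_id=44: ✓ → 717
sample_id=45: ✓ → 500
sample_id=46: ✗
sample_id=47: ✗
sample_id=48: ✓ → 184
sample_id=49: ✗
sample_id=50: ✗
sample_id=51: ✗
well_sum = 344 + 401 + 717 + 500 + 184 = 2146
—
[tap_sum: site = 'tap' and depth_m >= 14]
sample_id=40: ✗
sample_id=41: ✗
sample_id=42: ✗
sample_id=43: ✗
sample_id=44: ✗
sample_id=45: ✗
sample_id=46: ✗
sample_id=47: ✗
sample_id=48: ✗
sample_id=49: ✗
sample_id=50: ✓ → 198
sample_id=51: ✗
tap_sum = 198

well_sum=2146, tap_sum=198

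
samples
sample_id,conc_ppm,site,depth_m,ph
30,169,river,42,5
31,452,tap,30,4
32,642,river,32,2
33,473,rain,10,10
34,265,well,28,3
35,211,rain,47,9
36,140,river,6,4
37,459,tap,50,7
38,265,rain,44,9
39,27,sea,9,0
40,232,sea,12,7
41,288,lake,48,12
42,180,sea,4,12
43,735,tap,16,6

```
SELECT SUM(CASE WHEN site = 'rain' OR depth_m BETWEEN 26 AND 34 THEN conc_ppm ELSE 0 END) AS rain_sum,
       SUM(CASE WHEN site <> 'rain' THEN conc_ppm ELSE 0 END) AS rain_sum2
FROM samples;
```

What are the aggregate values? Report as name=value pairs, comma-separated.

rain_sum=2308, rain_sum2=3589

[rain_sum: site = 'rain' OR depth_m BETWEEN 26 AND 34]
sample_id=30: ✗
sample_id=31: ✓ → 452
sample_id=32: ✓ → 642
sample_id=33: ✓ → 473
sample_id=34: ✓ → 265
sample_id=35: ✓ → 211
sample_id=36: ✗
sample_id=37: ✗
sample_id=38: ✓ → 265
sample_id=39: ✗
sample_id=40: ✗
sample_id=41: ✗
sample_id=42: ✗
sample_id=43: ✗
rain_sum = 452 + 642 + 473 + 265 + 211 + 265 = 2308
—
[rain_sum2: site <> 'rain']
sample_id=30: ✓ → 169
sample_id=31: ✓ → 452
sample_id=32: ✓ → 642
sample_id=33: ✗
sample_id=34: ✓ → 265
sample_id=35: ✗
sample_id=36: ✓ → 140
sample_id=37: ✓ → 459
sample_id=38: ✗
sample_id=39: ✓ → 27
sample_id=40: ✓ → 232
sample_id=41: ✓ → 288
sample_id=42: ✓ → 180
sample_id=43: ✓ → 735
rain_sum2 = 169 + 452 + 642 + 265 + 140 + 459 + 27 + 232 + 288 + 180 + 735 = 3589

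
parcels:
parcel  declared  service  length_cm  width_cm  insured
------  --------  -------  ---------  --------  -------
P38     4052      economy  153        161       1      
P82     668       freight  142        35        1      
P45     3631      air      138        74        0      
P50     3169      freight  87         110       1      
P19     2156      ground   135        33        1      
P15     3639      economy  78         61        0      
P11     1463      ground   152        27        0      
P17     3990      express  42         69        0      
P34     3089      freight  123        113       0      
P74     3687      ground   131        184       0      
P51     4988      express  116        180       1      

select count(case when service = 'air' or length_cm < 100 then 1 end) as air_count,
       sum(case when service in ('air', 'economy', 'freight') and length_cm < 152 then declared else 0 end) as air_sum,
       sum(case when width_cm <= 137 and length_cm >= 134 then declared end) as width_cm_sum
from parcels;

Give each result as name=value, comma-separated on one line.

air_count=4, air_sum=14196, width_cm_sum=7918

[air_count: service = 'air' or length_cm < 100]
parcel=P38: ✗
parcel=P82: ✗
parcel=P45: ✓ → 1
parcel=P50: ✓ → 1
parcel=P19: ✗
parcel=P15: ✓ → 1
parcel=P11: ✗
parcel=P17: ✓ → 1
parcel=P34: ✗
parcel=P74: ✗
parcel=P51: ✗
air_count = COUNT(1, 1, 1, 1) = 4
—
[air_sum: service in ('air', 'economy', 'freight') and length_cm < 152]
parcel=P38: ✗
parcel=P82: ✓ → 668
parcel=P45: ✓ → 3631
parcel=P50: ✓ → 3169
parcel=P19: ✗
parcel=P15: ✓ → 3639
parcel=P11: ✗
parcel=P17: ✗
parcel=P34: ✓ → 3089
parcel=P74: ✗
parcel=P51: ✗
air_sum = 668 + 3631 + 3169 + 3639 + 3089 = 14196
—
[width_cm_sum: width_cm <= 137 and length_cm >= 134]
parcel=P38: ✗
parcel=P82: ✓ → 668
parcel=P45: ✓ → 3631
parcel=P50: ✗
parcel=P19: ✓ → 2156
parcel=P15: ✗
parcel=P11: ✓ → 1463
parcel=P17: ✗
parcel=P34: ✗
parcel=P74: ✗
parcel=P51: ✗
width_cm_sum = 668 + 3631 + 2156 + 1463 = 7918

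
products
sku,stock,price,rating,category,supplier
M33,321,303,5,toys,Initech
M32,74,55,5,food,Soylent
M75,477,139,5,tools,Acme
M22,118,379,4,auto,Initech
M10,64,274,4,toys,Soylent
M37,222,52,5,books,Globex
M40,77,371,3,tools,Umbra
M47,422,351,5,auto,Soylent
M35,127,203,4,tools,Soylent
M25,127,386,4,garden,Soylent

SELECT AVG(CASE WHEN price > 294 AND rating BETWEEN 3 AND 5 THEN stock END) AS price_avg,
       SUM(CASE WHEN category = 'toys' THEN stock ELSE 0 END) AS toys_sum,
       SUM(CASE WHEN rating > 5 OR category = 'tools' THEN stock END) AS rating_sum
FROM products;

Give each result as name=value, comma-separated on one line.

price_avg=213, toys_sum=385, rating_sum=681

[price_avg: price > 294 AND rating BETWEEN 3 AND 5]
sku=M33: ✓ → 321
sku=M32: ✗
sku=M75: ✗
sku=M22: ✓ → 118
sku=M10: ✗
sku=M37: ✗
sku=M40: ✓ → 77
sku=M47: ✓ → 422
sku=M35: ✗
sku=M25: ✓ → 127
price_avg = (321 + 118 + 77 + 422 + 127) / 5 = 213
—
[toys_sum: category = 'toys']
sku=M33: ✓ → 321
sku=M32: ✗
sku=M75: ✗
sku=M22: ✗
sku=M10: ✓ → 64
sku=M37: ✗
sku=M40: ✗
sku=M47: ✗
sku=M35: ✗
sku=M25: ✗
toys_sum = 321 + 64 = 385
—
[rating_sum: rating > 5 OR category = 'tools']
sku=M33: ✗
sku=M32: ✗
sku=M75: ✓ → 477
sku=M22: ✗
sku=M10: ✗
sku=M37: ✗
sku=M40: ✓ → 77
sku=M47: ✗
sku=M35: ✓ → 127
sku=M25: ✗
rating_sum = 477 + 77 + 127 = 681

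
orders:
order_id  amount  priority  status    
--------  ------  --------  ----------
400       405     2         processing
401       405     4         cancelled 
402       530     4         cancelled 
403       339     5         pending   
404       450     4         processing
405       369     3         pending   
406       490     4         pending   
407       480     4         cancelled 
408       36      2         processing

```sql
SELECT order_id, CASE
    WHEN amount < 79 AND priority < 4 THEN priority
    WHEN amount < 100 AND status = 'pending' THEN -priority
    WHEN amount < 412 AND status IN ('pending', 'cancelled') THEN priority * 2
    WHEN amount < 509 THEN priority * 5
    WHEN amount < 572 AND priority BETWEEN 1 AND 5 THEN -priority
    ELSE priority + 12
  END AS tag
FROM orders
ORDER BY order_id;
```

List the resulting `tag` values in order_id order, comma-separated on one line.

10, 8, -4, 10, 20, 6, 20, 20, 2

order_id=400: amount < 509 → 10
order_id=401: amount < 412 AND status IN ('pending', 'cancelled') → 8
order_id=402: amount < 572 AND priority BETWEEN 1 AND 5 → -4
order_id=403: amount < 412 AND status IN ('pending', 'cancelled') → 10
order_id=404: amount < 509 → 20
order_id=405: amount < 412 AND status IN ('pending', 'cancelled') → 6
order_id=406: amount < 509 → 20
order_id=407: amount < 509 → 20
order_id=408: amount < 79 AND priority < 4 → 2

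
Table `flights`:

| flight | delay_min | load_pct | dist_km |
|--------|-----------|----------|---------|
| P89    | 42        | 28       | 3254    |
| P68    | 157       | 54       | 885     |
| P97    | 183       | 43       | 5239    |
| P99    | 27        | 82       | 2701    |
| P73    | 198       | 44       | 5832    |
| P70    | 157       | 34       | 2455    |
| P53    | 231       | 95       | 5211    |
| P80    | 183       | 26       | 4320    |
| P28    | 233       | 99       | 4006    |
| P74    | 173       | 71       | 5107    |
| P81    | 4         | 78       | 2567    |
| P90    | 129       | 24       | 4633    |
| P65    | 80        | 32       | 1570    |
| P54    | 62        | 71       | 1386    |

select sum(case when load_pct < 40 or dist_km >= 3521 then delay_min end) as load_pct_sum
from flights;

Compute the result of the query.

flight=P89: ✓ → 42
flight=P68: ✗
flight=P97: ✓ → 183
flight=P99: ✗
flight=P73: ✓ → 198
flight=P70: ✓ → 157
flight=P53: ✓ → 231
flight=P80: ✓ → 183
flight=P28: ✓ → 233
flight=P74: ✓ → 173
flight=P81: ✗
flight=P90: ✓ → 129
flight=P65: ✓ → 80
flight=P54: ✗
load_pct_sum = 42 + 183 + 198 + 157 + 231 + 183 + 233 + 173 + 129 + 80 = 1609

1609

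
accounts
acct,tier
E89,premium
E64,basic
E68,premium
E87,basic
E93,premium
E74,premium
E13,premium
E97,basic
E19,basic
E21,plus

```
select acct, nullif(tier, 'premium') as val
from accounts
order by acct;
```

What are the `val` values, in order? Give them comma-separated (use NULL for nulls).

NULL, basic, plus, basic, NULL, NULL, basic, NULL, NULL, basic

acct=E13: tier=premium vs premium: equal → NULL
acct=E19: tier=basic vs premium: differ → basic
acct=E21: tier=plus vs premium: differ → plus
acct=E64: tier=basic vs premium: differ → basic
acct=E68: tier=premium vs premium: equal → NULL
acct=E74: tier=premium vs premium: equal → NULL
acct=E87: tier=basic vs premium: differ → basic
acct=E89: tier=premium vs premium: equal → NULL
acct=E93: tier=premium vs premium: equal → NULL
acct=E97: tier=basic vs premium: differ → basic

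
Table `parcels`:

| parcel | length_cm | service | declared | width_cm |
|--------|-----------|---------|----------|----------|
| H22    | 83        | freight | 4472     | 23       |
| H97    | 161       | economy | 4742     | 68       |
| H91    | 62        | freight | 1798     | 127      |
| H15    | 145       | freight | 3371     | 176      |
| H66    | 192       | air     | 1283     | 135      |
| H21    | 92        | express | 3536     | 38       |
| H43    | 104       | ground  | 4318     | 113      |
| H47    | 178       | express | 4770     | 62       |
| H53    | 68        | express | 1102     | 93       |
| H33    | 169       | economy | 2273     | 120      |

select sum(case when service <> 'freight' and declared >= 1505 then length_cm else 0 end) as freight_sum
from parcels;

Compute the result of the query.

704

parcel=H22: ✗
parcel=H97: ✓ → 161
parcel=H91: ✗
parcel=H15: ✗
parcel=H66: ✗
parcel=H21: ✓ → 92
parcel=H43: ✓ → 104
parcel=H47: ✓ → 178
parcel=H53: ✗
parcel=H33: ✓ → 169
freight_sum = 161 + 92 + 104 + 178 + 169 = 704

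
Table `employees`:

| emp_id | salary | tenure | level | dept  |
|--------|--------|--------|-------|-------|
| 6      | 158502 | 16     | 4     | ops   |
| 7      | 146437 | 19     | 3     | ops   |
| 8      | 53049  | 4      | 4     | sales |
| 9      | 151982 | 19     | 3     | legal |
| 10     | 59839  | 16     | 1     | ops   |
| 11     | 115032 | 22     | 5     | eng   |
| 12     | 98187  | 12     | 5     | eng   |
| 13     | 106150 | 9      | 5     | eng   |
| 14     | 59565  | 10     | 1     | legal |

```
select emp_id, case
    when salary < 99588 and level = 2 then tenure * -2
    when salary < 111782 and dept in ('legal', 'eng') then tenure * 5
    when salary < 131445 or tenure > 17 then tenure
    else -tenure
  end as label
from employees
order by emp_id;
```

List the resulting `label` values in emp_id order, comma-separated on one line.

-16, 19, 4, 19, 16, 22, 60, 45, 50

emp_id=6: ELSE → -16
emp_id=7: salary < 131445 or tenure > 17 → 19
emp_id=8: salary < 131445 or tenure > 17 → 4
emp_id=9: salary < 131445 or tenure > 17 → 19
emp_id=10: salary < 131445 or tenure > 17 → 16
emp_id=11: salary < 131445 or tenure > 17 → 22
emp_id=12: salary < 111782 and dept in ('legal', 'eng') → 60
emp_id=13: salary < 111782 and dept in ('legal', 'eng') → 45
emp_id=14: salary < 111782 and dept in ('legal', 'eng') → 50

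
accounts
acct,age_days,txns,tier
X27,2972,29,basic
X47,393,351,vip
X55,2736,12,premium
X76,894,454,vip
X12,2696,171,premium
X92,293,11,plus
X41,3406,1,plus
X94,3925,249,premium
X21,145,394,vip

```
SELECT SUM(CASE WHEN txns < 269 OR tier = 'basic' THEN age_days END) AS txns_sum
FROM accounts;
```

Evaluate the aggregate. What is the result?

acct=X27: ✓ → 2972
acct=X47: ✗
acct=X55: ✓ → 2736
acct=X76: ✗
acct=X12: ✓ → 2696
acct=X92: ✓ → 293
acct=X41: ✓ → 3406
acct=X94: ✓ → 3925
acct=X21: ✗
txns_sum = 2972 + 2736 + 2696 + 293 + 3406 + 3925 = 16028

16028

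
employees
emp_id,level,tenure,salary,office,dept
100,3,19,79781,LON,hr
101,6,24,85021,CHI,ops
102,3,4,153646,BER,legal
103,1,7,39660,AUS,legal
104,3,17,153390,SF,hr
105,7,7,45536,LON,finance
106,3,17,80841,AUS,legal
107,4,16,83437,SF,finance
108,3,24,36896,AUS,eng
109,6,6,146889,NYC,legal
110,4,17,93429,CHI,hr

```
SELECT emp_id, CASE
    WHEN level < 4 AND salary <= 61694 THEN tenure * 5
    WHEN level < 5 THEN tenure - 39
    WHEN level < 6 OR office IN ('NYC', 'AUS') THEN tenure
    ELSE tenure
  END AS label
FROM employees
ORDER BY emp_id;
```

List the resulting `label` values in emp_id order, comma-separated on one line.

emp_id=100: level < 5 → -20
emp_id=101: ELSE → 24
emp_id=102: level < 5 → -35
emp_id=103: level < 4 AND salary <= 61694 → 35
emp_id=104: level < 5 → -22
emp_id=105: ELSE → 7
emp_id=106: level < 5 → -22
emp_id=107: level < 5 → -23
emp_id=108: level < 4 AND salary <= 61694 → 120
emp_id=109: level < 6 OR office IN ('NYC', 'AUS') → 6
emp_id=110: level < 5 → -22

-20, 24, -35, 35, -22, 7, -22, -23, 120, 6, -22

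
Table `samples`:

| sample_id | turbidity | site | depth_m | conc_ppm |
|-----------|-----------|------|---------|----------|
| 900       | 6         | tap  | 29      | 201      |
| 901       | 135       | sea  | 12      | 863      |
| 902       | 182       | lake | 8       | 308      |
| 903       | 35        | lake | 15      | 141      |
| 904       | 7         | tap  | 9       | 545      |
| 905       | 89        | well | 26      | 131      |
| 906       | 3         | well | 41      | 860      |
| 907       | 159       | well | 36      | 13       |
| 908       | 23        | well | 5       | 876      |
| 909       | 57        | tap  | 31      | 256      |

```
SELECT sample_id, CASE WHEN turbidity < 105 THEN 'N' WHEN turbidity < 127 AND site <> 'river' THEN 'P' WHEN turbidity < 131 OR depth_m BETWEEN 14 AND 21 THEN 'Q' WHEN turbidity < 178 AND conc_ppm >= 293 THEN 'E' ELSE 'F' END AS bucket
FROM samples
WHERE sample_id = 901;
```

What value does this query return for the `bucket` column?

sample_id = 901: turbidity=135, site=sea, depth_m=12, conc_ppm=863.
turbidity < 105 → false
turbidity < 127 AND site <> 'river' → false
turbidity < 131 OR depth_m BETWEEN 14 AND 21 → false
turbidity < 178 AND conc_ppm >= 293 → true → E

E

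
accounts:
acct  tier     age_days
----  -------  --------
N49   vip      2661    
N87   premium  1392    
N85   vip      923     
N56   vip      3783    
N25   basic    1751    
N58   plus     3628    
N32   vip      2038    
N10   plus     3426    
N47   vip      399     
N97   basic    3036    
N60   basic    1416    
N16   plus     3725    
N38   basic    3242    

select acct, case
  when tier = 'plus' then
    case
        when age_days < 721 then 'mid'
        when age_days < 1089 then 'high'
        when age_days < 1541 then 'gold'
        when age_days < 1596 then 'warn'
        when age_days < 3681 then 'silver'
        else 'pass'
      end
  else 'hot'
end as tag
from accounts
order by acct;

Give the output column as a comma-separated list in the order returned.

acct=N10: tier='plus' → inner[age_days < 3681] → silver
acct=N16: tier='plus' → inner[ELSE] → pass
acct=N25: tier='basic' → outer ELSE → hot
acct=N32: tier='vip' → outer ELSE → hot
acct=N38: tier='basic' → outer ELSE → hot
acct=N47: tier='vip' → outer ELSE → hot
acct=N49: tier='vip' → outer ELSE → hot
acct=N56: tier='vip' → outer ELSE → hot
acct=N58: tier='plus' → inner[age_days < 3681] → silver
acct=N60: tier='basic' → outer ELSE → hot
acct=N85: tier='vip' → outer ELSE → hot
acct=N87: tier='premium' → outer ELSE → hot
acct=N97: tier='basic' → outer ELSE → hot

silver, pass, hot, hot, hot, hot, hot, hot, silver, hot, hot, hot, hot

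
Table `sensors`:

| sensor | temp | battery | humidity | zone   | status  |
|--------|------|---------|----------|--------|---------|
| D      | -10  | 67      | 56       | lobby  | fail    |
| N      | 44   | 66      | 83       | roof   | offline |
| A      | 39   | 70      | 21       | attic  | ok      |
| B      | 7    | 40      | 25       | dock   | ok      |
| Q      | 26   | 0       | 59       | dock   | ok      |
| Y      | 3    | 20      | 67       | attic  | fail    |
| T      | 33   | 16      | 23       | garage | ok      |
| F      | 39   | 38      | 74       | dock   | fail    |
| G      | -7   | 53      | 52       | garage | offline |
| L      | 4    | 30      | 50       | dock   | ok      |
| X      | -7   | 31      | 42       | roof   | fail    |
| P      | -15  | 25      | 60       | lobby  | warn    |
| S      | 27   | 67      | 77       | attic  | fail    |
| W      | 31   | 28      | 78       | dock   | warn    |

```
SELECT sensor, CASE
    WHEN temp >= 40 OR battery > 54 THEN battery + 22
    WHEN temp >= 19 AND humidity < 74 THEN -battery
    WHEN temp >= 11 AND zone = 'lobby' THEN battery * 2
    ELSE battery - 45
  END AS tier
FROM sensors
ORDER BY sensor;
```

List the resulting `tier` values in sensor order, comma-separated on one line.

sensor=A: temp >= 40 OR battery > 54 → 92
sensor=B: ELSE → -5
sensor=D: temp >= 40 OR battery > 54 → 89
sensor=F: ELSE → -7
sensor=G: ELSE → 8
sensor=L: ELSE → -15
sensor=N: temp >= 40 OR battery > 54 → 88
sensor=P: ELSE → -20
sensor=Q: temp >= 19 AND humidity < 74 → 0
sensor=S: temp >= 40 OR battery > 54 → 89
sensor=T: temp >= 19 AND humidity < 74 → -16
sensor=W: ELSE → -17
sensor=X: ELSE → -14
sensor=Y: ELSE → -25

92, -5, 89, -7, 8, -15, 88, -20, 0, 89, -16, -17, -14, -25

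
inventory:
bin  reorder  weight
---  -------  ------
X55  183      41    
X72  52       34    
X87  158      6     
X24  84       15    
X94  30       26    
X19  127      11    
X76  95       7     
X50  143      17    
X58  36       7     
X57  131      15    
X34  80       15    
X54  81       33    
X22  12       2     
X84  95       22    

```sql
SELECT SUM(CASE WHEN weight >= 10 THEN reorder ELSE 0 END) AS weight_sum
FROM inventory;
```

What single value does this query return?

bin=X55: ✓ → 183
bin=X72: ✓ → 52
bin=X87: ✗
bin=X24: ✓ → 84
bin=X94: ✓ → 30
bin=X19: ✓ → 127
bin=X76: ✗
bin=X50: ✓ → 143
bin=X58: ✗
bin=X57: ✓ → 131
bin=X34: ✓ → 80
bin=X54: ✓ → 81
bin=X22: ✗
bin=X84: ✓ → 95
weight_sum = 183 + 52 + 84 + 30 + 127 + 143 + 131 + 80 + 81 + 95 = 1006

1006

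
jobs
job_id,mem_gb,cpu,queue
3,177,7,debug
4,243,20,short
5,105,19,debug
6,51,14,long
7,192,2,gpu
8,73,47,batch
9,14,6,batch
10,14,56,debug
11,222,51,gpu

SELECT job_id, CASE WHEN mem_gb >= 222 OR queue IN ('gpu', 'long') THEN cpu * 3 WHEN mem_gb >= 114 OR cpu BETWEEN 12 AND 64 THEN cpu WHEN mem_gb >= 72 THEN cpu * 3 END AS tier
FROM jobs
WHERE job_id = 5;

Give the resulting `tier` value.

19

job_id = 5: mem_gb=105, cpu=19, queue=debug.
mem_gb >= 222 OR queue IN ('gpu', 'long') → false
mem_gb >= 114 OR cpu BETWEEN 12 AND 64 → true → 19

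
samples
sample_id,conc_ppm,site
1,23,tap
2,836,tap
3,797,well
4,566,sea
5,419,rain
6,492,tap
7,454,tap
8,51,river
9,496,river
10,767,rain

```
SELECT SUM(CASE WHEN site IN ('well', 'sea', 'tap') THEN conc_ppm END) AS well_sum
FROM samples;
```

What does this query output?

3168

sample_id=1: ✓ → 23
sample_id=2: ✓ → 836
sample_id=3: ✓ → 797
sample_id=4: ✓ → 566
sample_id=5: ✗
sample_id=6: ✓ → 492
sample_id=7: ✓ → 454
sample_id=8: ✗
sample_id=9: ✗
sample_id=10: ✗
well_sum = 23 + 836 + 797 + 566 + 492 + 454 = 3168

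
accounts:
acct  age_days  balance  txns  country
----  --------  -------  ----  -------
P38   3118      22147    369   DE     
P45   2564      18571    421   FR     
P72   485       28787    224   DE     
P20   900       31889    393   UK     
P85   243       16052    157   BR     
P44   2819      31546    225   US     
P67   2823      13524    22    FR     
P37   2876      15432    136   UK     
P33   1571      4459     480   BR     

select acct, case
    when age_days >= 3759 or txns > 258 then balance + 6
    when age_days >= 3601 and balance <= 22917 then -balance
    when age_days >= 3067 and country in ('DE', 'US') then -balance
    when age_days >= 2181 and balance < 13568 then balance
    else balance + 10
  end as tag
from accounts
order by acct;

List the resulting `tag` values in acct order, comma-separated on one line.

acct=P20: age_days >= 3759 or txns > 258 → 31895
acct=P33: age_days >= 3759 or txns > 258 → 4465
acct=P37: ELSE → 15442
acct=P38: age_days >= 3759 or txns > 258 → 22153
acct=P44: ELSE → 31556
acct=P45: age_days >= 3759 or txns > 258 → 18577
acct=P67: age_days >= 2181 and balance < 13568 → 13524
acct=P72: ELSE → 28797
acct=P85: ELSE → 16062

31895, 4465, 15442, 22153, 31556, 18577, 13524, 28797, 16062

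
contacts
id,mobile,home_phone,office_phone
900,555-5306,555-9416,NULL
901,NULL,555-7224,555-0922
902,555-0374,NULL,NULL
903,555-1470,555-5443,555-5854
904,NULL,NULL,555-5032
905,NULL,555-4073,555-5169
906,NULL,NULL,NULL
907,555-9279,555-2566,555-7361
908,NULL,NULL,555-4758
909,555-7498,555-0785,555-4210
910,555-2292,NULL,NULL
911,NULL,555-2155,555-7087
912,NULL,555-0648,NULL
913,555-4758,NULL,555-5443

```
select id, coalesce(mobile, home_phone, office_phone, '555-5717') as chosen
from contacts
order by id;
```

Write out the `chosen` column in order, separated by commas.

555-5306, 555-7224, 555-0374, 555-1470, 555-5032, 555-4073, 555-5717, 555-9279, 555-4758, 555-7498, 555-2292, 555-2155, 555-0648, 555-4758

id=900: mobile=555-5306 → 555-5306
id=901: mobile=NULL, home_phone=555-7224 → 555-7224
id=902: mobile=555-0374 → 555-0374
id=903: mobile=555-1470 → 555-1470
id=904: mobile=NULL, home_phone=NULL, office_phone=555-5032 → 555-5032
id=905: mobile=NULL, home_phone=555-4073 → 555-4073
id=906: mobile=NULL, home_phone=NULL, office_phone=NULL, → literal 555-5717 → 555-5717
id=907: mobile=555-9279 → 555-9279
id=908: mobile=NULL, home_phone=NULL, office_phone=555-4758 → 555-4758
id=909: mobile=555-7498 → 555-7498
id=910: mobile=555-2292 → 555-2292
id=911: mobile=NULL, home_phone=555-2155 → 555-2155
id=912: mobile=NULL, home_phone=555-0648 → 555-0648
id=913: mobile=555-4758 → 555-4758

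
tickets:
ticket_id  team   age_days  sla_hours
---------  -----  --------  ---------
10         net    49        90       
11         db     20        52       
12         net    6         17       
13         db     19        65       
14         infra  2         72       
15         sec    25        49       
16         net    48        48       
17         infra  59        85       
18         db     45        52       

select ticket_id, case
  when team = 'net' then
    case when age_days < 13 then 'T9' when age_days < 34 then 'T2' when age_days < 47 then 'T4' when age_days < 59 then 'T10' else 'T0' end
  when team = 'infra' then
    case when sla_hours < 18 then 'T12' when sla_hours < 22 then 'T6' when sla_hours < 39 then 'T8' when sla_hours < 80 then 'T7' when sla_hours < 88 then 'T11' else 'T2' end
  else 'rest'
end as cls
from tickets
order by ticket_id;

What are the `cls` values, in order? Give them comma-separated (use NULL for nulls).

ticket_id=10: team='net' → inner[age_days < 59] → T10
ticket_id=11: team='db' → outer ELSE → rest
ticket_id=12: team='net' → inner[age_days < 13] → T9
ticket_id=13: team='db' → outer ELSE → rest
ticket_id=14: team='infra' → inner[sla_hours < 80] → T7
ticket_id=15: team='sec' → outer ELSE → rest
ticket_id=16: team='net' → inner[age_days < 59] → T10
ticket_id=17: team='infra' → inner[sla_hours < 88] → T11
ticket_id=18: team='db' → outer ELSE → rest

T10, rest, T9, rest, T7, rest, T10, T11, rest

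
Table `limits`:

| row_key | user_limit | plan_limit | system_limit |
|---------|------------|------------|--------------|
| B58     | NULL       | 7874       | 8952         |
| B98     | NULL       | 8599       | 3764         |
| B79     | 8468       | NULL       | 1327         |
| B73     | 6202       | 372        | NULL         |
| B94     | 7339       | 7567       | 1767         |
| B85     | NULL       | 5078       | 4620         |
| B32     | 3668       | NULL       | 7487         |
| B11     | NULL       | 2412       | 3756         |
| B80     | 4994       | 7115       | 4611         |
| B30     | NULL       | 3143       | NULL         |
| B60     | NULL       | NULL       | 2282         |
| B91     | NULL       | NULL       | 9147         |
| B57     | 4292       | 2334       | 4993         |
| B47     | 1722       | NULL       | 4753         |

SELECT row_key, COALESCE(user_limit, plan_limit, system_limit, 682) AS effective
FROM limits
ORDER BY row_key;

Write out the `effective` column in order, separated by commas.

2412, 3143, 3668, 1722, 4292, 7874, 2282, 6202, 8468, 4994, 5078, 9147, 7339, 8599

row_key=B11: user_limit=NULL, plan_limit=2412 → 2412
row_key=B30: user_limit=NULL, plan_limit=3143 → 3143
row_key=B32: user_limit=3668 → 3668
row_key=B47: user_limit=1722 → 1722
row_key=B57: user_limit=4292 → 4292
row_key=B58: user_limit=NULL, plan_limit=7874 → 7874
row_key=B60: user_limit=NULL, plan_limit=NULL, system_limit=2282 → 2282
row_key=B73: user_limit=6202 → 6202
row_key=B79: user_limit=8468 → 8468
row_key=B80: user_limit=4994 → 4994
row_key=B85: user_limit=NULL, plan_limit=5078 → 5078
row_key=B91: user_limit=NULL, plan_limit=NULL, system_limit=9147 → 9147
row_key=B94: user_limit=7339 → 7339
row_key=B98: user_limit=NULL, plan_limit=8599 → 8599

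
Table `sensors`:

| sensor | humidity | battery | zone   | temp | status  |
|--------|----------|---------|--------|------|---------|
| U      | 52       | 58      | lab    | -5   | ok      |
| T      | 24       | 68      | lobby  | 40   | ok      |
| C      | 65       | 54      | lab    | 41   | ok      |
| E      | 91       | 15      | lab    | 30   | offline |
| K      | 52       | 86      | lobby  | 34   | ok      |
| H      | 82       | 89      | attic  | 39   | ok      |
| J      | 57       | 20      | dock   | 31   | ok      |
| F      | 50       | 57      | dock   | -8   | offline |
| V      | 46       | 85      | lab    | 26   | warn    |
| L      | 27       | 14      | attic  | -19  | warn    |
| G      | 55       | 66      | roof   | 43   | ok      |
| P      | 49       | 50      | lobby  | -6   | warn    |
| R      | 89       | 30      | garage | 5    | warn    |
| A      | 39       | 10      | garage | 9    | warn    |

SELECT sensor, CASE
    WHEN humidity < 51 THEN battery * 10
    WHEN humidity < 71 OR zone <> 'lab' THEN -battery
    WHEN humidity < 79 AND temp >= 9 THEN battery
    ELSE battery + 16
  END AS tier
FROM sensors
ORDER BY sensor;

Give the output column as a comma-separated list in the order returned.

100, -54, 31, 570, -66, -89, -20, -86, 140, 500, -30, 680, -58, 850

sensor=A: humidity < 51 → 100
sensor=C: humidity < 71 OR zone <> 'lab' → -54
sensor=E: ELSE → 31
sensor=F: humidity < 51 → 570
sensor=G: humidity < 71 OR zone <> 'lab' → -66
sensor=H: humidity < 71 OR zone <> 'lab' → -89
sensor=J: humidity < 71 OR zone <> 'lab' → -20
sensor=K: humidity < 71 OR zone <> 'lab' → -86
sensor=L: humidity < 51 → 140
sensor=P: humidity < 51 → 500
sensor=R: humidity < 71 OR zone <> 'lab' → -30
sensor=T: humidity < 51 → 680
sensor=U: humidity < 71 OR zone <> 'lab' → -58
sensor=V: humidity < 51 → 850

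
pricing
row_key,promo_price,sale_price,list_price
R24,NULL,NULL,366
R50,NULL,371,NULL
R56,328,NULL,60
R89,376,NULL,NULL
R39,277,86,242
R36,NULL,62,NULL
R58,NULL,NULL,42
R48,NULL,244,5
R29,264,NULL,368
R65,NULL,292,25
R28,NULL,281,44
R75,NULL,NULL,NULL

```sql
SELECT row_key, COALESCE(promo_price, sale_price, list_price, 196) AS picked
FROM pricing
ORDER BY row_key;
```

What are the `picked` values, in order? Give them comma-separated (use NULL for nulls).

row_key=R24: promo_price=NULL, sale_price=NULL, list_price=366 → 366
row_key=R28: promo_price=NULL, sale_price=281 → 281
row_key=R29: promo_price=264 → 264
row_key=R36: promo_price=NULL, sale_price=62 → 62
row_key=R39: promo_price=277 → 277
row_key=R48: promo_price=NULL, sale_price=244 → 244
row_key=R50: promo_price=NULL, sale_price=371 → 371
row_key=R56: promo_price=328 → 328
row_key=R58: promo_price=NULL, sale_price=NULL, list_price=42 → 42
row_key=R65: promo_price=NULL, sale_price=292 → 292
row_key=R75: promo_price=NULL, sale_price=NULL, list_price=NULL, → literal 196 → 196
row_key=R89: promo_price=376 → 376

366, 281, 264, 62, 277, 244, 371, 328, 42, 292, 196, 376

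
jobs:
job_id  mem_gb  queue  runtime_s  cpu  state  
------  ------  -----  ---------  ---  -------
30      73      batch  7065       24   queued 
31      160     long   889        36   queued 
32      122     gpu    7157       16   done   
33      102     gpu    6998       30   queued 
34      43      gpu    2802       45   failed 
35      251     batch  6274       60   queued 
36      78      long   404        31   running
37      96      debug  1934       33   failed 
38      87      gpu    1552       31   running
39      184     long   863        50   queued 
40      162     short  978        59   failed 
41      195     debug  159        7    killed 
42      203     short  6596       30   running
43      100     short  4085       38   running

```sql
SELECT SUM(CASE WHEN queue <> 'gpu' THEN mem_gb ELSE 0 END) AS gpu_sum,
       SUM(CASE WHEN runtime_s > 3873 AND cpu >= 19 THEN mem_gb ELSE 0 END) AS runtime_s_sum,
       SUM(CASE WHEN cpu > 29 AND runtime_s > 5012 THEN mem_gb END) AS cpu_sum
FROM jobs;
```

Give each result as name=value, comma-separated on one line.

gpu_sum=1502, runtime_s_sum=729, cpu_sum=556

[gpu_sum: queue <> 'gpu']
job_id=30: ✓ → 73
job_id=31: ✓ → 160
job_id=32: ✗
job_id=33: ✗
job_id=34: ✗
job_id=35: ✓ → 251
job_id=36: ✓ → 78
job_id=37: ✓ → 96
job_id=38: ✗
job_id=39: ✓ → 184
job_id=40: ✓ → 162
job_id=41: ✓ → 195
job_id=42: ✓ → 203
job_id=43: ✓ → 100
gpu_sum = 73 + 160 + 251 + 78 + 96 + 184 + 162 + 195 + 203 + 100 = 1502
—
[runtime_s_sum: runtime_s > 3873 AND cpu >= 19]
job_id=30: ✓ → 73
job_id=31: ✗
job_id=32: ✗
job_id=33: ✓ → 102
job_id=34: ✗
job_id=35: ✓ → 251
job_id=36: ✗
job_id=37: ✗
job_id=38: ✗
job_id=39: ✗
job_id=40: ✗
job_id=41: ✗
job_id=42: ✓ → 203
job_id=43: ✓ → 100
runtime_s_sum = 73 + 102 + 251 + 203 + 100 = 729
—
[cpu_sum: cpu > 29 AND runtime_s > 5012]
job_id=30: ✗
job_id=31: ✗
job_id=32: ✗
job_id=33: ✓ → 102
job_id=34: ✗
job_id=35: ✓ → 251
job_id=36: ✗
job_id=37: ✗
job_id=38: ✗
job_id=39: ✗
job_id=40: ✗
job_id=41: ✗
job_id=42: ✓ → 203
job_id=43: ✗
cpu_sum = 102 + 251 + 203 = 556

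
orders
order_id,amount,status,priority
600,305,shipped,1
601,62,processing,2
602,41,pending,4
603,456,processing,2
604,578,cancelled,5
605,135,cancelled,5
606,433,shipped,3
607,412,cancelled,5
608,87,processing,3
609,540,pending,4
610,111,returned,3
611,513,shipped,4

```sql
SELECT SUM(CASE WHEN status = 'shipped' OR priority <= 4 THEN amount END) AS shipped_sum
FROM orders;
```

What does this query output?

2548

order_id=600: ✓ → 305
order_id=601: ✓ → 62
order_id=602: ✓ → 41
order_id=603: ✓ → 456
order_id=604: ✗
order_id=605: ✗
order_id=606: ✓ → 433
order_id=607: ✗
order_id=608: ✓ → 87
order_id=609: ✓ → 540
order_id=610: ✓ → 111
order_id=611: ✓ → 513
shipped_sum = 305 + 62 + 41 + 456 + 433 + 87 + 540 + 111 + 513 = 2548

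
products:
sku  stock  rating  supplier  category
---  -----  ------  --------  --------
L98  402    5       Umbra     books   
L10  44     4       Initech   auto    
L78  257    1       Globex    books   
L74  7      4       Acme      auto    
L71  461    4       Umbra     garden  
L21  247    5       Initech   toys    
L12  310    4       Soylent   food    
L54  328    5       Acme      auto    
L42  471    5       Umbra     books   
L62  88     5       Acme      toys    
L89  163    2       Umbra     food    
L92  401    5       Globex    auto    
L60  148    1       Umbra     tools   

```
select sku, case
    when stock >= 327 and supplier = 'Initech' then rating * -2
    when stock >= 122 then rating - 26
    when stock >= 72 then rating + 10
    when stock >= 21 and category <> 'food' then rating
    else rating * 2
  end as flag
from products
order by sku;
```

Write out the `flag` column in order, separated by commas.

sku=L10: stock >= 21 and category <> 'food' → 4
sku=L12: stock >= 122 → -22
sku=L21: stock >= 122 → -21
sku=L42: stock >= 122 → -21
sku=L54: stock >= 122 → -21
sku=L60: stock >= 122 → -25
sku=L62: stock >= 72 → 15
sku=L71: stock >= 122 → -22
sku=L74: ELSE → 8
sku=L78: stock >= 122 → -25
sku=L89: stock >= 122 → -24
sku=L92: stock >= 122 → -21
sku=L98: stock >= 122 → -21

4, -22, -21, -21, -21, -25, 15, -22, 8, -25, -24, -21, -21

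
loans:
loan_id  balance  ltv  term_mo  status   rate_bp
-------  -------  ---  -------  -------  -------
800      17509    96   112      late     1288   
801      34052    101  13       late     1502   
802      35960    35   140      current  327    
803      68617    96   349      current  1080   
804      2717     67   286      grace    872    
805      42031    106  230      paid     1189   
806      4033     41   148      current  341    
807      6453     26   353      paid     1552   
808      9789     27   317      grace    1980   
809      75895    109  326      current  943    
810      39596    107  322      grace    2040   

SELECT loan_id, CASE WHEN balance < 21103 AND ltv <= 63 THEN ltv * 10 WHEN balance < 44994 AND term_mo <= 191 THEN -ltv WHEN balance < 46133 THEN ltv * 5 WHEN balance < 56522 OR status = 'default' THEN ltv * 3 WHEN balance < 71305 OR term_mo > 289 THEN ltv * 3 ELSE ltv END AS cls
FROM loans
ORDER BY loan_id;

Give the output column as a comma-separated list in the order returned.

-96, -101, -35, 288, 335, 530, 410, 260, 270, 327, 535

loan_id=800: balance < 44994 AND term_mo <= 191 → -96
loan_id=801: balance < 44994 AND term_mo <= 191 → -101
loan_id=802: balance < 44994 AND term_mo <= 191 → -35
loan_id=803: balance < 71305 OR term_mo > 289 → 288
loan_id=804: balance < 46133 → 335
loan_id=805: balance < 46133 → 530
loan_id=806: balance < 21103 AND ltv <= 63 → 410
loan_id=807: balance < 21103 AND ltv <= 63 → 260
loan_id=808: balance < 21103 AND ltv <= 63 → 270
loan_id=809: balance < 71305 OR term_mo > 289 → 327
loan_id=810: balance < 46133 → 535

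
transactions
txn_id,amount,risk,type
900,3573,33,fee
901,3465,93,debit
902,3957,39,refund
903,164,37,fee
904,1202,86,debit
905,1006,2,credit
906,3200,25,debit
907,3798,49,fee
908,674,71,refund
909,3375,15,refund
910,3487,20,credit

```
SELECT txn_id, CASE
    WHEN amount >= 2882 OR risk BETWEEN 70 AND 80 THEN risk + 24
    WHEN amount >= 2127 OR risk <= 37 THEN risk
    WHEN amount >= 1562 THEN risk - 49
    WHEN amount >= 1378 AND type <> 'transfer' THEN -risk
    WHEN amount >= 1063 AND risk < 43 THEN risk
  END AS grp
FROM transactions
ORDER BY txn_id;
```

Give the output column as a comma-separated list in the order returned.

txn_id=900: amount >= 2882 OR risk BETWEEN 70 AND 80 → 57
txn_id=901: amount >= 2882 OR risk BETWEEN 70 AND 80 → 117
txn_id=902: amount >= 2882 OR risk BETWEEN 70 AND 80 → 63
txn_id=903: amount >= 2127 OR risk <= 37 → 37
txn_id=904: (no match → NULL) → NULL
txn_id=905: amount >= 2127 OR risk <= 37 → 2
txn_id=906: amount >= 2882 OR risk BETWEEN 70 AND 80 → 49
txn_id=907: amount >= 2882 OR risk BETWEEN 70 AND 80 → 73
txn_id=908: amount >= 2882 OR risk BETWEEN 70 AND 80 → 95
txn_id=909: amount >= 2882 OR risk BETWEEN 70 AND 80 → 39
txn_id=910: amount >= 2882 OR risk BETWEEN 70 AND 80 → 44

57, 117, 63, 37, NULL, 2, 49, 73, 95, 39, 44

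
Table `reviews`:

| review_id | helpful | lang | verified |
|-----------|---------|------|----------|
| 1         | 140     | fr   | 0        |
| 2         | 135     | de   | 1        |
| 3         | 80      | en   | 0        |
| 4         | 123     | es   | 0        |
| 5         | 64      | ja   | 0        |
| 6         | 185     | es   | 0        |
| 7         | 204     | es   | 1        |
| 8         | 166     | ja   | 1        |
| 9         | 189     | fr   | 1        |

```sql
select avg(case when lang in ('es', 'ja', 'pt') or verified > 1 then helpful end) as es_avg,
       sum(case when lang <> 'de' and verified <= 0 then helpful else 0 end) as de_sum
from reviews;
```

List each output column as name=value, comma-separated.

[es_avg: lang in ('es', 'ja', 'pt') or verified > 1]
review_id=1: ✗
review_id=2: ✗
review_id=3: ✗
review_id=4: ✓ → 123
review_id=5: ✓ → 64
review_id=6: ✓ → 185
review_id=7: ✓ → 204
review_id=8: ✓ → 166
review_id=9: ✗
es_avg = (123 + 64 + 185 + 204 + 166) / 5 = 148.4
—
[de_sum: lang <> 'de' and verified <= 0]
review_id=1: ✓ → 140
review_id=2: ✗
review_id=3: ✓ → 80
review_id=4: ✓ → 123
review_id=5: ✓ → 64
review_id=6: ✓ → 185
review_id=7: ✗
review_id=8: ✗
review_id=9: ✗
de_sum = 140 + 80 + 123 + 64 + 185 = 592

es_avg=148.4, de_sum=592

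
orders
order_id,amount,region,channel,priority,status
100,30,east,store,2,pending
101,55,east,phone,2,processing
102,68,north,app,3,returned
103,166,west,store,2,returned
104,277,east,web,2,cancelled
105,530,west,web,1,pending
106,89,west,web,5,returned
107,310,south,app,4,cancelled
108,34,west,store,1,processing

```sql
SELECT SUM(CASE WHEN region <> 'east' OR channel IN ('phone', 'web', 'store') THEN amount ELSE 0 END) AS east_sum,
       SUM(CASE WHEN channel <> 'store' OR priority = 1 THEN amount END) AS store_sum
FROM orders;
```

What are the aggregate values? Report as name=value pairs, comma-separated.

east_sum=1559, store_sum=1363

[east_sum: region <> 'east' OR channel IN ('phone', 'web', 'store')]
order_id=100: ✓ → 30
order_id=101: ✓ → 55
order_id=102: ✓ → 68
order_id=103: ✓ → 166
order_id=104: ✓ → 277
order_id=105: ✓ → 530
order_id=106: ✓ → 89
order_id=107: ✓ → 310
order_id=108: ✓ → 34
east_sum = 30 + 55 + 68 + 166 + 277 + 530 + 89 + 310 + 34 = 1559
—
[store_sum: channel <> 'store' OR priority = 1]
order_id=100: ✗
order_id=101: ✓ → 55
order_id=102: ✓ → 68
order_id=103: ✗
order_id=104: ✓ → 277
order_id=105: ✓ → 530
order_id=106: ✓ → 89
order_id=107: ✓ → 310
order_id=108: ✓ → 34
store_sum = 55 + 68 + 277 + 530 + 89 + 310 + 34 = 1363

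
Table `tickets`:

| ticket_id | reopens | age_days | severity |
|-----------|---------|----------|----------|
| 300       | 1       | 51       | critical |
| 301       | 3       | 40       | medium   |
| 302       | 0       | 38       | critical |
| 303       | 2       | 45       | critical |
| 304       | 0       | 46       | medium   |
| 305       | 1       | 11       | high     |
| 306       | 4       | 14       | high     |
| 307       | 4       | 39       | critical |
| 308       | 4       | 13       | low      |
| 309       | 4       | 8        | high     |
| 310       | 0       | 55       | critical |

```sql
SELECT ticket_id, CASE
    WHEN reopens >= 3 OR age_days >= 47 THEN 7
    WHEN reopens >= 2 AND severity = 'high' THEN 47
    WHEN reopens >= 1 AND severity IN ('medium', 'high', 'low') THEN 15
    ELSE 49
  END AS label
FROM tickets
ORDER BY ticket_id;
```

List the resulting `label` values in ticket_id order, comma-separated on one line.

ticket_id=300: reopens >= 3 OR age_days >= 47 → 7
ticket_id=301: reopens >= 3 OR age_days >= 47 → 7
ticket_id=302: ELSE → 49
ticket_id=303: ELSE → 49
ticket_id=304: ELSE → 49
ticket_id=305: reopens >= 1 AND severity IN ('medium', 'high', 'low') → 15
ticket_id=306: reopens >= 3 OR age_days >= 47 → 7
ticket_id=307: reopens >= 3 OR age_days >= 47 → 7
ticket_id=308: reopens >= 3 OR age_days >= 47 → 7
ticket_id=309: reopens >= 3 OR age_days >= 47 → 7
ticket_id=310: reopens >= 3 OR age_days >= 47 → 7

7, 7, 49, 49, 49, 15, 7, 7, 7, 7, 7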